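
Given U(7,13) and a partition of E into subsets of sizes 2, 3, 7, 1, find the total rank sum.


r(Ai) = min(|Ai|, 7) for each part.
Sum = min(2,7) + min(3,7) + min(7,7) + min(1,7)
    = 2 + 3 + 7 + 1
    = 13.

13


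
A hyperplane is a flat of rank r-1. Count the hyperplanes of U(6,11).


Hyperplanes of U(6,11) are flats of rank 5.
In a uniform matroid, these are exactly the (5)-element subsets.
Count = C(11,5) = 11! / (5! * 6!) = 462.

462


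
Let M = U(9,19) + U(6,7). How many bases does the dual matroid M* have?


(M1+M2)* = M1* + M2*.
M1* = U(10,19), bases: C(19,10) = 92378.
M2* = U(1,7), bases: C(7,1) = 7.
|B(M*)| = 92378 * 7 = 646646.

646646


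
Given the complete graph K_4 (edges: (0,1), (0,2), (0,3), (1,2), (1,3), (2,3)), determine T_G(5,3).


T(K_4; x,y) = x^3 + 3x^2 + 4xy + 2x + y^3 + 3y^2 + 2y.
Substituting x=5, y=3:
= 125 + 75 + 60 + 10 + 27 + 27 + 6
= 330.

330


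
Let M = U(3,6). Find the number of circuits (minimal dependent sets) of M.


In U(3,6), circuits are the (4)-element subsets.
Any set of 4 elements is dependent, and removing any one element gives
an independent set of size 3, so it is a minimal dependent set.
Number of circuits = (6 choose 4) = 15.

15


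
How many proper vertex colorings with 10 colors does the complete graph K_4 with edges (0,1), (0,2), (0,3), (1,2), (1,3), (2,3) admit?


P(K_4, k) = k(k-1)(k-2)...(k-3).
P(10) = (10) * (9) * (8) * (7) = 5040.

5040


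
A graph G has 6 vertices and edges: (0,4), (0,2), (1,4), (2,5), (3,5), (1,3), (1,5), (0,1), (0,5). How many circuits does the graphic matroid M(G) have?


A circuit in a graphic matroid = edge set of a simple cycle.
G has 6 vertices and 9 edges.
Enumerating all minimal edge subsets forming cycles...
Total circuits found: 11.

11


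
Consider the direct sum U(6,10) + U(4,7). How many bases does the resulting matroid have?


Bases of a direct sum M1 + M2: |B| = |B(M1)| * |B(M2)|.
|B(U(6,10))| = C(10,6) = 210.
|B(U(4,7))| = C(7,4) = 35.
Total bases = 210 * 35 = 7350.

7350


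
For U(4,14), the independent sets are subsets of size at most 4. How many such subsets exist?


Independent sets of U(4,14) are all subsets of size <= 4.
Count = (14 choose 0) + (14 choose 1) + (14 choose 2) + (14 choose 3) + (14 choose 4)
     = 1 + 14 + 91 + 364 + 1001
     = 1471.

1471


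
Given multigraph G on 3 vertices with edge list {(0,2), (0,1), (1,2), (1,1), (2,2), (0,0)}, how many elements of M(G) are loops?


In a graphic matroid, a loop is a self-loop edge (u,u) with rank 0.
Examining all 6 edges for self-loops...
Self-loops found: (1,1), (2,2), (0,0)
Number of loops = 3.

3


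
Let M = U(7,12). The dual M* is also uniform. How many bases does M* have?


The dual of U(r,n) is U(n-r, n) = U(5,12).
Bases of U(5,12) are all (5)-element subsets.
|B(M*)| = (12 choose 5) = 792.

792


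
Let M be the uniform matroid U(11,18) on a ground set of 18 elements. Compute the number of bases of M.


Bases of U(11,18) are all 11-element subsets of the 18-element ground set.
Number of bases = C(18,11).
(18 choose 11) = 31824.

31824


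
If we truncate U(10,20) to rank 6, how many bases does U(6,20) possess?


Truncating U(10,20) to rank 6 gives U(6,20).
Bases of U(6,20) are all 6-element subsets of 20 elements.
Number of bases = (20 choose 6) = 38760.

38760


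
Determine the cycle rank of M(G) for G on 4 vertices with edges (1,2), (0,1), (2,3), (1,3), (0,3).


Cycle rank (nullity) = |E| - r(M) = |E| - (|V| - c).
|E| = 5, |V| = 4, c = 1.
Nullity = 5 - (4 - 1) = 5 - 3 = 2.

2


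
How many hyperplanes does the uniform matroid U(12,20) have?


Hyperplanes of U(12,20) are flats of rank 11.
In a uniform matroid, these are exactly the (11)-element subsets.
Count = C(20,11) = 20! / (11! * 9!) = 167960.

167960


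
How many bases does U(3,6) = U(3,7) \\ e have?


Deleting e from U(3,7) gives U(3,6) since n > r.
Bases of U(3,6) = (6 choose 3) = 20.

20


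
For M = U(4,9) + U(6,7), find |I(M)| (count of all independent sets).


For a direct sum, |I(M1+M2)| = |I(M1)| * |I(M2)|.
|I(U(4,9))| = sum C(9,k) for k=0..4 = 256.
|I(U(6,7))| = sum C(7,k) for k=0..6 = 127.
Total = 256 * 127 = 32512.

32512


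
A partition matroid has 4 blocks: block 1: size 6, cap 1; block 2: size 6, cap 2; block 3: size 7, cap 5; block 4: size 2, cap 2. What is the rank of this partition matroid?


Rank of a partition matroid = sum of min(|Si|, ci) for each block.
= min(6,1) + min(6,2) + min(7,5) + min(2,2)
= 1 + 2 + 5 + 2
= 10.

10


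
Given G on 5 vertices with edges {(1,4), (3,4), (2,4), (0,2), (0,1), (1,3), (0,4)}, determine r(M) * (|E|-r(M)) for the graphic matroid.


r(M) = |V| - c = 5 - 1 = 4.
nullity = |E| - r(M) = 7 - 4 = 3.
Product = 4 * 3 = 12.

12


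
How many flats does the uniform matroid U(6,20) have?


Flats of U(6,20): every subset of size < 6 is a flat, plus E itself.
Count = (20 choose 0) + (20 choose 1) + (20 choose 2) + (20 choose 3) + (20 choose 4) + (20 choose 5) + 1
     = 1 + 20 + 190 + 1140 + 4845 + 15504 + 1
     = 21701.

21701


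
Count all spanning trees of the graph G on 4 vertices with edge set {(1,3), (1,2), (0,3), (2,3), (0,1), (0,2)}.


By Kirchhoff's matrix tree theorem, the number of spanning trees equals
the determinant of any cofactor of the Laplacian matrix L.
G has 4 vertices and 6 edges.
Computing the (3 x 3) cofactor determinant gives 16.

16


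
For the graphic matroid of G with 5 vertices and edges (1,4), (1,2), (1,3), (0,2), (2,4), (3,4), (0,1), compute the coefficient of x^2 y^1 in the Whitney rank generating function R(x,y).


R(x,y) = sum over A in 2^E of x^(r(E)-r(A)) * y^(|A|-r(A)).
G has 5 vertices, 7 edges. r(E) = 4.
Enumerate all 2^7 = 128 subsets.
Count subsets with r(E)-r(A)=2 and |A|-r(A)=1: 3.

3


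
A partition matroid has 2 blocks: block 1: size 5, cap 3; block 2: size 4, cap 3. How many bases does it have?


A basis picks exactly ci elements from block i.
Number of bases = product of C(|Si|, ci).
= C(5,3) * C(4,3)
= 10 * 4
= 40.

40


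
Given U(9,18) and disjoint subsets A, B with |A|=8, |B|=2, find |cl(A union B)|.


|A union B| = 8 + 2 = 10 (disjoint).
In U(9,18), cl(S) = S if |S| < 9, else cl(S) = E.
Since 10 >= 9, cl(A union B) = E.
|cl(A union B)| = 18.

18


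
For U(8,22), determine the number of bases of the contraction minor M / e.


Contracting e from U(8,22) gives U(7,21).
Bases of U(7,21) = (21 choose 7) = 116280.

116280


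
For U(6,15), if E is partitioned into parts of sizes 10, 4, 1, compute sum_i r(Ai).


r(Ai) = min(|Ai|, 6) for each part.
Sum = min(10,6) + min(4,6) + min(1,6)
    = 6 + 4 + 1
    = 11.

11


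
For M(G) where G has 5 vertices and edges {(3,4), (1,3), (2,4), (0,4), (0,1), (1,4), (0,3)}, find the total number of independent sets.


An independent set in a graphic matroid is an acyclic edge subset.
G has 5 vertices and 7 edges.
Enumerate all 2^7 = 128 subsets, checking for acyclicity.
Total independent sets = 76.

76


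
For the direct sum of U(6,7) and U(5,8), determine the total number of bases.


Bases of a direct sum M1 + M2: |B| = |B(M1)| * |B(M2)|.
|B(U(6,7))| = C(7,6) = 7.
|B(U(5,8))| = C(8,5) = 56.
Total bases = 7 * 56 = 392.

392


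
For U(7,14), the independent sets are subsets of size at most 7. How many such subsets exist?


Independent sets of U(7,14) are all subsets of size <= 7.
Count = (14 choose 0) + (14 choose 1) + (14 choose 2) + (14 choose 3) + (14 choose 4) + (14 choose 5) + (14 choose 6) + (14 choose 7)
     = 1 + 14 + 91 + 364 + 1001 + 2002 + 3003 + 3432
     = 9908.

9908


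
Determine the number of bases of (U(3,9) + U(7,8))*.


(M1+M2)* = M1* + M2*.
M1* = U(6,9), bases: C(9,6) = 84.
M2* = U(1,8), bases: C(8,1) = 8.
|B(M*)| = 84 * 8 = 672.

672


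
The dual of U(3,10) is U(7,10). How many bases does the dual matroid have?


The dual of U(r,n) is U(n-r, n) = U(7,10).
Bases of U(7,10) are all (7)-element subsets.
|B(M*)| = (10 choose 7) = 120.

120


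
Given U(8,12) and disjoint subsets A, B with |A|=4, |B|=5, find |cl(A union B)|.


|A union B| = 4 + 5 = 9 (disjoint).
In U(8,12), cl(S) = S if |S| < 8, else cl(S) = E.
Since 9 >= 8, cl(A union B) = E.
|cl(A union B)| = 12.

12


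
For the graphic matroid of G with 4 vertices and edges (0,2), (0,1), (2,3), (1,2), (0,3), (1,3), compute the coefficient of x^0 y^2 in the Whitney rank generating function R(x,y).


R(x,y) = sum over A in 2^E of x^(r(E)-r(A)) * y^(|A|-r(A)).
G has 4 vertices, 6 edges. r(E) = 3.
Enumerate all 2^6 = 64 subsets.
Count subsets with r(E)-r(A)=0 and |A|-r(A)=2: 6.

6


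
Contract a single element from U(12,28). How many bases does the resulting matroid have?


Contracting e from U(12,28) gives U(11,27).
Bases of U(11,27) = C(27,11) = 27! / (11! * 16!) = 13037895.

13037895


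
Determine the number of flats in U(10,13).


Flats of U(10,13): every subset of size < 10 is a flat, plus E itself.
Count = C(13,0) + C(13,1) + C(13,2) + C(13,3) + C(13,4) + C(13,5) + C(13,6) + C(13,7) + C(13,8) + C(13,9) + 1
     = 1 + 13 + 78 + 286 + 715 + 1287 + 1716 + 1716 + 1287 + 715 + 1
     = 7815.

7815


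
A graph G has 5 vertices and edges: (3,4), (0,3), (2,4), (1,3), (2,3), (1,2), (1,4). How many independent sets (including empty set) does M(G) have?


An independent set in a graphic matroid is an acyclic edge subset.
G has 5 vertices and 7 edges.
Enumerate all 2^7 = 128 subsets, checking for acyclicity.
Total independent sets = 76.

76


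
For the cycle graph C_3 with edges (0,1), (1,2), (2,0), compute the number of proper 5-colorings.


P(C_3, k) = (k-1)^3 + (-1)^3*(k-1).
P(5) = (4)^3 - 4
= 64 - 4 = 60.

60


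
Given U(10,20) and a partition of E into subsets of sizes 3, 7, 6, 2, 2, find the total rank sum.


r(Ai) = min(|Ai|, 10) for each part.
Sum = min(3,10) + min(7,10) + min(6,10) + min(2,10) + min(2,10)
    = 3 + 7 + 6 + 2 + 2
    = 20.

20


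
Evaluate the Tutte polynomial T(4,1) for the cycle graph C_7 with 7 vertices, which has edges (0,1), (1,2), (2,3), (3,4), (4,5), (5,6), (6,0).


T(C_7; x,y) = x + x^2 + ... + x^(6) + y.
T(4,1) = 4^1 + 4^2 + 4^3 + 4^4 + 4^5 + 4^6 + 1
= 4 + 16 + 64 + 256 + 1024 + 4096 + 1
= 5461.

5461


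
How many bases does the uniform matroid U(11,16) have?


Bases of U(11,16) are all 11-element subsets of the 16-element ground set.
Number of bases = C(16,11).
C(16,11) = 16! / (11! * 5!) = 4368.

4368


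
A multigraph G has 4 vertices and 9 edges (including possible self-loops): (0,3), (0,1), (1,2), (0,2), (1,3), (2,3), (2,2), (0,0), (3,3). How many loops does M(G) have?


In a graphic matroid, a loop is a self-loop edge (u,u) with rank 0.
Examining all 9 edges for self-loops...
Self-loops found: (2,2), (0,0), (3,3)
Number of loops = 3.

3


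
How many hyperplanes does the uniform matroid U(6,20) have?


Hyperplanes of U(6,20) are flats of rank 5.
In a uniform matroid, these are exactly the (5)-element subsets.
Count = C(20,5) = 20! / (5! * 15!) = 15504.

15504


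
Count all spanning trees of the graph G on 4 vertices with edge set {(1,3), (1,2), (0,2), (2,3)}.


By Kirchhoff's matrix tree theorem, the number of spanning trees equals
the determinant of any cofactor of the Laplacian matrix L.
G has 4 vertices and 4 edges.
Computing the (3 x 3) cofactor determinant gives 3.

3


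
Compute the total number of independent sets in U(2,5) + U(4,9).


For a direct sum, |I(M1+M2)| = |I(M1)| * |I(M2)|.
|I(U(2,5))| = sum C(5,k) for k=0..2 = 16.
|I(U(4,9))| = sum C(9,k) for k=0..4 = 256.
Total = 16 * 256 = 4096.

4096


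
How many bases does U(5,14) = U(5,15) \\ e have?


Deleting e from U(5,15) gives U(5,14) since n > r.
Bases of U(5,14) = C(14,5) = 14! / (5! * 9!) = 2002.

2002


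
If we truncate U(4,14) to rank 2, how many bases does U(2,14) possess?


Truncating U(4,14) to rank 2 gives U(2,14).
Bases of U(2,14) are all 2-element subsets of 14 elements.
Number of bases = C(14,2) = (14 * 13) / (1 * 2) = 91.

91


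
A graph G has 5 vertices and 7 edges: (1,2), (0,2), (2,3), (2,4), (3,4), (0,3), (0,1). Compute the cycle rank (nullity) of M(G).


Cycle rank (nullity) = |E| - r(M) = |E| - (|V| - c).
|E| = 7, |V| = 5, c = 1.
Nullity = 7 - (5 - 1) = 7 - 4 = 3.

3


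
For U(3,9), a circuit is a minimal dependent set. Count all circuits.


In U(3,9), circuits are the (4)-element subsets.
Any set of 4 elements is dependent, and removing any one element gives
an independent set of size 3, so it is a minimal dependent set.
Number of circuits = (9 choose 4) = 126.

126


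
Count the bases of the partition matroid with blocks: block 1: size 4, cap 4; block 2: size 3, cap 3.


A basis picks exactly ci elements from block i.
Number of bases = product of C(|Si|, ci).
= C(4,4) * C(3,3)
= 1 * 1
= 1.

1


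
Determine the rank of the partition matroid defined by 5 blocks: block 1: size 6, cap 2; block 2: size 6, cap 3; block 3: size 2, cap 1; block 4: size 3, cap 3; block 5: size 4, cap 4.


Rank of a partition matroid = sum of min(|Si|, ci) for each block.
= min(6,2) + min(6,3) + min(2,1) + min(3,3) + min(4,4)
= 2 + 3 + 1 + 3 + 4
= 13.

13


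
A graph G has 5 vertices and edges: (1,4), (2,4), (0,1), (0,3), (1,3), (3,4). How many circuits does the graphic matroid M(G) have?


A circuit in a graphic matroid = edge set of a simple cycle.
G has 5 vertices and 6 edges.
Enumerating all minimal edge subsets forming cycles...
Total circuits found: 3.

3


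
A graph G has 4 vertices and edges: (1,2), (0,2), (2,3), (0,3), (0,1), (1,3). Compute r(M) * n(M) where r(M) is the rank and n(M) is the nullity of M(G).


r(M) = |V| - c = 4 - 1 = 3.
nullity = |E| - r(M) = 6 - 3 = 3.
Product = 3 * 3 = 9.

9


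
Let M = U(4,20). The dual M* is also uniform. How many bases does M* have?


The dual of U(r,n) is U(n-r, n) = U(16,20).
Bases of U(16,20) are all (16)-element subsets.
|B(M*)| = C(20,16) = 20! / (16! * 4!) = 4845.

4845


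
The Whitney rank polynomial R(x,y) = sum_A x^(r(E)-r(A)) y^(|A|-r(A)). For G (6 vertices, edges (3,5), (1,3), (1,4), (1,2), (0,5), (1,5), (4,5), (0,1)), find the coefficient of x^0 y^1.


R(x,y) = sum over A in 2^E of x^(r(E)-r(A)) * y^(|A|-r(A)).
G has 6 vertices, 8 edges. r(E) = 5.
Enumerate all 2^8 = 256 subsets.
Count subsets with r(E)-r(A)=0 and |A|-r(A)=1: 18.

18


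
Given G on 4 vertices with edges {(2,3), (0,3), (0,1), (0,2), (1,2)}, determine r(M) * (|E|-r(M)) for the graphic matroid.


r(M) = |V| - c = 4 - 1 = 3.
nullity = |E| - r(M) = 5 - 3 = 2.
Product = 3 * 2 = 6.

6


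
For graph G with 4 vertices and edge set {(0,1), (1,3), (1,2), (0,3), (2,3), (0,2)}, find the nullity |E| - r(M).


Cycle rank (nullity) = |E| - r(M) = |E| - (|V| - c).
|E| = 6, |V| = 4, c = 1.
Nullity = 6 - (4 - 1) = 6 - 3 = 3.

3


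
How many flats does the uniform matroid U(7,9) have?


Flats of U(7,9): every subset of size < 7 is a flat, plus E itself.
Count = C(9,0) + C(9,1) + C(9,2) + C(9,3) + C(9,4) + C(9,5) + C(9,6) + 1
     = 1 + 9 + 36 + 84 + 126 + 126 + 84 + 1
     = 467.

467


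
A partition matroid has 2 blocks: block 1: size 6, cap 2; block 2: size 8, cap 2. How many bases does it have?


A basis picks exactly ci elements from block i.
Number of bases = product of C(|Si|, ci).
= C(6,2) * C(8,2)
= 15 * 28
= 420.

420


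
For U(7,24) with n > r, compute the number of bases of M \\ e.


Deleting e from U(7,24) gives U(7,23) since n > r.
Bases of U(7,23) = C(23,7) = 245157.

245157


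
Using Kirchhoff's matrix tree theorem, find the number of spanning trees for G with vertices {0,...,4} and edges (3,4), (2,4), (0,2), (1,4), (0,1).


By Kirchhoff's matrix tree theorem, the number of spanning trees equals
the determinant of any cofactor of the Laplacian matrix L.
G has 5 vertices and 5 edges.
Computing the (4 x 4) cofactor determinant gives 4.

4


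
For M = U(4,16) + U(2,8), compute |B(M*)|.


(M1+M2)* = M1* + M2*.
M1* = U(12,16), bases: C(16,12) = 1820.
M2* = U(6,8), bases: C(8,6) = 28.
|B(M*)| = 1820 * 28 = 50960.

50960


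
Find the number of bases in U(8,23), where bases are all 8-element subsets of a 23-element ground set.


Bases of U(8,23) are all 8-element subsets of the 23-element ground set.
Number of bases = C(23,8).
(23 choose 8) = 490314.

490314


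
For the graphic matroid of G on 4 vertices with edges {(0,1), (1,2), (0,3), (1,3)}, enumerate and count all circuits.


A circuit in a graphic matroid = edge set of a simple cycle.
G has 4 vertices and 4 edges.
Enumerating all minimal edge subsets forming cycles...
Total circuits found: 1.

1


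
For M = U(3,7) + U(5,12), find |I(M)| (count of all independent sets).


For a direct sum, |I(M1+M2)| = |I(M1)| * |I(M2)|.
|I(U(3,7))| = sum C(7,k) for k=0..3 = 64.
|I(U(5,12))| = sum C(12,k) for k=0..5 = 1586.
Total = 64 * 1586 = 101504.

101504


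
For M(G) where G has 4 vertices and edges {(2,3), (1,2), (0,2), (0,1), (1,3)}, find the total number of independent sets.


An independent set in a graphic matroid is an acyclic edge subset.
G has 4 vertices and 5 edges.
Enumerate all 2^5 = 32 subsets, checking for acyclicity.
Total independent sets = 24.

24


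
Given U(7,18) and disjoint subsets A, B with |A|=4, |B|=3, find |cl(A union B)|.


|A union B| = 4 + 3 = 7 (disjoint).
In U(7,18), cl(S) = S if |S| < 7, else cl(S) = E.
Since 7 >= 7, cl(A union B) = E.
|cl(A union B)| = 18.

18


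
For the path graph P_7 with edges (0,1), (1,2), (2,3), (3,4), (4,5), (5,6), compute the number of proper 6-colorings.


P(P_7, k) = k * (k-1)^(6).
P(6) = 6 * 5^6 = 6 * 15625 = 93750.

93750


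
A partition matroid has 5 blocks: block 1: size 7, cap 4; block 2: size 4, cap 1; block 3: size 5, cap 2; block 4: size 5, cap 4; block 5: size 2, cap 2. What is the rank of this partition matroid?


Rank of a partition matroid = sum of min(|Si|, ci) for each block.
= min(7,4) + min(4,1) + min(5,2) + min(5,4) + min(2,2)
= 4 + 1 + 2 + 4 + 2
= 13.

13


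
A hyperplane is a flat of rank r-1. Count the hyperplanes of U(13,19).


Hyperplanes of U(13,19) are flats of rank 12.
In a uniform matroid, these are exactly the (12)-element subsets.
Count = C(19,12) = 19! / (12! * 7!) = 50388.

50388


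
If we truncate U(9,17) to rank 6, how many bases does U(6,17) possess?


Truncating U(9,17) to rank 6 gives U(6,17).
Bases of U(6,17) are all 6-element subsets of 17 elements.
Number of bases = (17 choose 6) = 12376.

12376


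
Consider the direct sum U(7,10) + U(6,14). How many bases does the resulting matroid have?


Bases of a direct sum M1 + M2: |B| = |B(M1)| * |B(M2)|.
|B(U(7,10))| = C(10,7) = 120.
|B(U(6,14))| = C(14,6) = 3003.
Total bases = 120 * 3003 = 360360.

360360


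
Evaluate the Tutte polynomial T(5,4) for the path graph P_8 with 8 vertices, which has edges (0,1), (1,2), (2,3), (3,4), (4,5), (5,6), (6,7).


A path on 8 vertices is a tree with 7 edges.
T(x,y) = x^(7) for any tree.
T(5,4) = 5^7 = 78125.

78125


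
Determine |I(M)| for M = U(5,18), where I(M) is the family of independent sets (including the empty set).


Independent sets of U(5,18) are all subsets of size <= 5.
Count = C(18,0) + C(18,1) + C(18,2) + C(18,3) + C(18,4) + C(18,5)
     = 1 + 18 + 153 + 816 + 3060 + 8568
     = 12616.

12616


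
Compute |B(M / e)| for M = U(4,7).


Contracting e from U(4,7) gives U(3,6).
Bases of U(3,6) = C(6,3) = 6! / (3! * 3!) = 20.

20


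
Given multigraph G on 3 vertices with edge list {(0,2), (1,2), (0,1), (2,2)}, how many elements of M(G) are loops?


In a graphic matroid, a loop is a self-loop edge (u,u) with rank 0.
Examining all 4 edges for self-loops...
Self-loops found: (2,2)
Number of loops = 1.

1


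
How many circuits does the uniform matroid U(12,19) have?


In U(12,19), circuits are the (13)-element subsets.
Any set of 13 elements is dependent, and removing any one element gives
an independent set of size 12, so it is a minimal dependent set.
Number of circuits = C(19,13) = 19! / (13! * 6!) = 27132.

27132


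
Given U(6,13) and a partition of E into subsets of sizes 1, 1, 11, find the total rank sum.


r(Ai) = min(|Ai|, 6) for each part.
Sum = min(1,6) + min(1,6) + min(11,6)
    = 1 + 1 + 6
    = 8.

8


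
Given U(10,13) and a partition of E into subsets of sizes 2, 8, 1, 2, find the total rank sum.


r(Ai) = min(|Ai|, 10) for each part.
Sum = min(2,10) + min(8,10) + min(1,10) + min(2,10)
    = 2 + 8 + 1 + 2
    = 13.

13


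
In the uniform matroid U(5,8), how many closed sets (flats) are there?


Flats of U(5,8): every subset of size < 5 is a flat, plus E itself.
Count = (8 choose 0) + (8 choose 1) + (8 choose 2) + (8 choose 3) + (8 choose 4) + 1
     = 1 + 8 + 28 + 56 + 70 + 1
     = 164.

164


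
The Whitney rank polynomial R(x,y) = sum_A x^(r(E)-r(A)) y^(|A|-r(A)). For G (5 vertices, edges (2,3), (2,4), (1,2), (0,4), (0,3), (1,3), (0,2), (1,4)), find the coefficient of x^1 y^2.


R(x,y) = sum over A in 2^E of x^(r(E)-r(A)) * y^(|A|-r(A)).
G has 5 vertices, 8 edges. r(E) = 4.
Enumerate all 2^8 = 256 subsets.
Count subsets with r(E)-r(A)=1 and |A|-r(A)=2: 4.

4


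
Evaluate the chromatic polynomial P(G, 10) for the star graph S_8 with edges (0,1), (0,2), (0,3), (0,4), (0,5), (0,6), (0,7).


P(tree, k) = k * (k-1)^(7) for any tree on 8 vertices.
P(10) = 10 * 9^7 = 10 * 4782969 = 47829690.

47829690


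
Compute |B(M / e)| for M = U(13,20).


Contracting e from U(13,20) gives U(12,19).
Bases of U(12,19) = C(19,12) = 19! / (12! * 7!) = 50388.

50388


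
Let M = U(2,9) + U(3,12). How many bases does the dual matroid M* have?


(M1+M2)* = M1* + M2*.
M1* = U(7,9), bases: C(9,7) = 36.
M2* = U(9,12), bases: C(12,9) = 220.
|B(M*)| = 36 * 220 = 7920.

7920


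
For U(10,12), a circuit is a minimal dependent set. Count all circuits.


In U(10,12), circuits are the (11)-element subsets.
Any set of 11 elements is dependent, and removing any one element gives
an independent set of size 10, so it is a minimal dependent set.
Number of circuits = C(12,11) = 12.

12


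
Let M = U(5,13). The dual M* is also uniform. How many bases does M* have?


The dual of U(r,n) is U(n-r, n) = U(8,13).
Bases of U(8,13) are all (8)-element subsets.
|B(M*)| = (13 choose 8) = 1287.

1287


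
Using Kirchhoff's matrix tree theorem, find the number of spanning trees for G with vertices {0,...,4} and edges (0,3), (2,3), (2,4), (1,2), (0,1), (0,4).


By Kirchhoff's matrix tree theorem, the number of spanning trees equals
the determinant of any cofactor of the Laplacian matrix L.
G has 5 vertices and 6 edges.
Computing the (4 x 4) cofactor determinant gives 12.

12


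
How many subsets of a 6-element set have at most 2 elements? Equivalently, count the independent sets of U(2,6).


Independent sets of U(2,6) are all subsets of size <= 2.
Count = (6 choose 0) + (6 choose 1) + (6 choose 2)
     = 1 + 6 + 15
     = 22.

22


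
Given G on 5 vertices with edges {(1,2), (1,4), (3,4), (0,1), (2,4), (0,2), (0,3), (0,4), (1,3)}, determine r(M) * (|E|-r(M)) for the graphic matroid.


r(M) = |V| - c = 5 - 1 = 4.
nullity = |E| - r(M) = 9 - 4 = 5.
Product = 4 * 5 = 20.

20


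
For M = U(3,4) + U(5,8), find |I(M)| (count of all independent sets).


For a direct sum, |I(M1+M2)| = |I(M1)| * |I(M2)|.
|I(U(3,4))| = sum C(4,k) for k=0..3 = 15.
|I(U(5,8))| = sum C(8,k) for k=0..5 = 219.
Total = 15 * 219 = 3285.

3285


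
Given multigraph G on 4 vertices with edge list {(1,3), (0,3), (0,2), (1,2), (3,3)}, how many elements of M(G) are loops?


In a graphic matroid, a loop is a self-loop edge (u,u) with rank 0.
Examining all 5 edges for self-loops...
Self-loops found: (3,3)
Number of loops = 1.

1


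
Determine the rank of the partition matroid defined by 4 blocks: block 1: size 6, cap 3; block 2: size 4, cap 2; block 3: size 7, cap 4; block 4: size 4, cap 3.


Rank of a partition matroid = sum of min(|Si|, ci) for each block.
= min(6,3) + min(4,2) + min(7,4) + min(4,3)
= 3 + 2 + 4 + 3
= 12.

12


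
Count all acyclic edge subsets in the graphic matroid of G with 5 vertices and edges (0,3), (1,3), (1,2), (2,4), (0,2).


An independent set in a graphic matroid is an acyclic edge subset.
G has 5 vertices and 5 edges.
Enumerate all 2^5 = 32 subsets, checking for acyclicity.
Total independent sets = 30.

30


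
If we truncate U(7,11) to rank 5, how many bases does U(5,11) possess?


Truncating U(7,11) to rank 5 gives U(5,11).
Bases of U(5,11) are all 5-element subsets of 11 elements.
Number of bases = C(11,5) = 462.

462


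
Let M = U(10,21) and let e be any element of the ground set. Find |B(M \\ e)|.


Deleting e from U(10,21) gives U(10,20) since n > r.
Bases of U(10,20) = C(20,10) = 184756.

184756


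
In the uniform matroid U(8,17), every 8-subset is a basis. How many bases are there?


Bases of U(8,17) are all 8-element subsets of the 17-element ground set.
Number of bases = C(17,8).
C(17,8) = 24310.

24310


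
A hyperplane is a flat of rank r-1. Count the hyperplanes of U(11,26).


Hyperplanes of U(11,26) are flats of rank 10.
In a uniform matroid, these are exactly the (10)-element subsets.
Count = C(26,10) = 5311735.

5311735


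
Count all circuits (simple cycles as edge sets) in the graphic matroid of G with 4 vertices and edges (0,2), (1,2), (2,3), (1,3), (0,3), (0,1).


A circuit in a graphic matroid = edge set of a simple cycle.
G has 4 vertices and 6 edges.
Enumerating all minimal edge subsets forming cycles...
Total circuits found: 7.

7


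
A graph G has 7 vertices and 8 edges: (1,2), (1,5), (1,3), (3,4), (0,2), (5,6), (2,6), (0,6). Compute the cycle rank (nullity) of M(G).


Cycle rank (nullity) = |E| - r(M) = |E| - (|V| - c).
|E| = 8, |V| = 7, c = 1.
Nullity = 8 - (7 - 1) = 8 - 6 = 2.

2


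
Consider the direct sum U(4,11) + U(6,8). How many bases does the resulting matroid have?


Bases of a direct sum M1 + M2: |B| = |B(M1)| * |B(M2)|.
|B(U(4,11))| = C(11,4) = 330.
|B(U(6,8))| = C(8,6) = 28.
Total bases = 330 * 28 = 9240.

9240


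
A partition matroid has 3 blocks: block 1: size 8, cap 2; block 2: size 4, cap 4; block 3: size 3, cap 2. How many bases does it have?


A basis picks exactly ci elements from block i.
Number of bases = product of C(|Si|, ci).
= C(8,2) * C(4,4) * C(3,2)
= 28 * 1 * 3
= 84.

84


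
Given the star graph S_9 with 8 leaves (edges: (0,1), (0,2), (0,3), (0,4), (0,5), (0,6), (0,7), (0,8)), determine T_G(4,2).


A star on 9 vertices is a tree with 8 edges.
T(x,y) = x^(8) for any tree.
T(4,2) = 4^8 = 65536.

65536


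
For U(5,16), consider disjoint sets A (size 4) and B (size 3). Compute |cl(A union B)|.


|A union B| = 4 + 3 = 7 (disjoint).
In U(5,16), cl(S) = S if |S| < 5, else cl(S) = E.
Since 7 >= 5, cl(A union B) = E.
|cl(A union B)| = 16.

16


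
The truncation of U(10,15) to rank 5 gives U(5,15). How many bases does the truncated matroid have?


Truncating U(10,15) to rank 5 gives U(5,15).
Bases of U(5,15) are all 5-element subsets of 15 elements.
Number of bases = C(15,5) = 15! / (5! * 10!) = 3003.

3003


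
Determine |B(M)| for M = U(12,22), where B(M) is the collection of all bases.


Bases of U(12,22) are all 12-element subsets of the 22-element ground set.
Number of bases = C(22,12).
C(22,12) = 22! / (12! * 10!) = 646646.

646646


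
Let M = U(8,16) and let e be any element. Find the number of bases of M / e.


Contracting e from U(8,16) gives U(7,15).
Bases of U(7,15) = C(15,7) = 6435.

6435


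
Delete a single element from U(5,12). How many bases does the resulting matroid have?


Deleting e from U(5,12) gives U(5,11) since n > r.
Bases of U(5,11) = C(11,5) = 462.

462


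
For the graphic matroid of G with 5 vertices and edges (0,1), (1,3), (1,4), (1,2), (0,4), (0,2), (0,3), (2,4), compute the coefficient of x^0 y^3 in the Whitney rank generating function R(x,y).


R(x,y) = sum over A in 2^E of x^(r(E)-r(A)) * y^(|A|-r(A)).
G has 5 vertices, 8 edges. r(E) = 4.
Enumerate all 2^8 = 256 subsets.
Count subsets with r(E)-r(A)=0 and |A|-r(A)=3: 8.

8


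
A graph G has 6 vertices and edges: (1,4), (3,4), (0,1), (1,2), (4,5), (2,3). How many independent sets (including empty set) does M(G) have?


An independent set in a graphic matroid is an acyclic edge subset.
G has 6 vertices and 6 edges.
Enumerate all 2^6 = 64 subsets, checking for acyclicity.
Total independent sets = 60.

60


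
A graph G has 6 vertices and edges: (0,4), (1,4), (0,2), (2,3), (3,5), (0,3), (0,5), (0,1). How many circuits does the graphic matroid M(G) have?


A circuit in a graphic matroid = edge set of a simple cycle.
G has 6 vertices and 8 edges.
Enumerating all minimal edge subsets forming cycles...
Total circuits found: 4.

4


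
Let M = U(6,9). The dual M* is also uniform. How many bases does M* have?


The dual of U(r,n) is U(n-r, n) = U(3,9).
Bases of U(3,9) are all (3)-element subsets.
|B(M*)| = C(9,3) = 9! / (3! * 6!) = 84.

84


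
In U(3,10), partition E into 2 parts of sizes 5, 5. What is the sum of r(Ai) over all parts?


r(Ai) = min(|Ai|, 3) for each part.
Sum = min(5,3) + min(5,3)
    = 3 + 3
    = 6.

6


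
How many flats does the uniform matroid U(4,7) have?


Flats of U(4,7): every subset of size < 4 is a flat, plus E itself.
Count = (7 choose 0) + (7 choose 1) + (7 choose 2) + (7 choose 3) + 1
     = 1 + 7 + 21 + 35 + 1
     = 65.

65


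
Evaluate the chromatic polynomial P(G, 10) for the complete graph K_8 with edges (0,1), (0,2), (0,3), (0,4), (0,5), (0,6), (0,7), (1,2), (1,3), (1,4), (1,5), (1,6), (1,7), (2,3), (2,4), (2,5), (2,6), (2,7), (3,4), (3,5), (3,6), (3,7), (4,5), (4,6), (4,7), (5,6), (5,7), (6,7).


P(K_8, k) = k(k-1)(k-2)...(k-7).
P(10) = (10) * (9) * (8) * (7) * (6) * (5) * (4) * (3) = 1814400.

1814400


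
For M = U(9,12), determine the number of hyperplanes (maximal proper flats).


Hyperplanes of U(9,12) are flats of rank 8.
In a uniform matroid, these are exactly the (8)-element subsets.
Count = C(12,8) = 495.

495


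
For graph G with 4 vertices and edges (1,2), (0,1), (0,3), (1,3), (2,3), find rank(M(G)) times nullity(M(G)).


r(M) = |V| - c = 4 - 1 = 3.
nullity = |E| - r(M) = 5 - 3 = 2.
Product = 3 * 2 = 6.

6


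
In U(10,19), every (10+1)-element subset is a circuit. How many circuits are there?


In U(10,19), circuits are the (11)-element subsets.
Any set of 11 elements is dependent, and removing any one element gives
an independent set of size 10, so it is a minimal dependent set.
Number of circuits = (19 choose 11) = 75582.

75582


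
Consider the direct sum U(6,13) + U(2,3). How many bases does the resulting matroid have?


Bases of a direct sum M1 + M2: |B| = |B(M1)| * |B(M2)|.
|B(U(6,13))| = C(13,6) = 1716.
|B(U(2,3))| = C(3,2) = 3.
Total bases = 1716 * 3 = 5148.

5148


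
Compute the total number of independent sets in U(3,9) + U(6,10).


For a direct sum, |I(M1+M2)| = |I(M1)| * |I(M2)|.
|I(U(3,9))| = sum C(9,k) for k=0..3 = 130.
|I(U(6,10))| = sum C(10,k) for k=0..6 = 848.
Total = 130 * 848 = 110240.

110240


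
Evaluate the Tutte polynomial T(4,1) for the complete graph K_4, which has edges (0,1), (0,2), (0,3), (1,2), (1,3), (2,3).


T(K_4; x,y) = x^3 + 3x^2 + 4xy + 2x + y^3 + 3y^2 + 2y.
Substituting x=4, y=1:
= 64 + 48 + 16 + 8 + 1 + 3 + 2
= 142.

142


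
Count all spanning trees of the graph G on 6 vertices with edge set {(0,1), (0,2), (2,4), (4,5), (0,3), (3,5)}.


By Kirchhoff's matrix tree theorem, the number of spanning trees equals
the determinant of any cofactor of the Laplacian matrix L.
G has 6 vertices and 6 edges.
Computing the (5 x 5) cofactor determinant gives 5.

5


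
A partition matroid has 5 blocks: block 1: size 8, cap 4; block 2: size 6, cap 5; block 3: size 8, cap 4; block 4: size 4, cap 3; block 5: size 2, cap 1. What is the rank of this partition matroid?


Rank of a partition matroid = sum of min(|Si|, ci) for each block.
= min(8,4) + min(6,5) + min(8,4) + min(4,3) + min(2,1)
= 4 + 5 + 4 + 3 + 1
= 17.

17


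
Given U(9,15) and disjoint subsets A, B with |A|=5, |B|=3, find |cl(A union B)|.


|A union B| = 5 + 3 = 8 (disjoint).
In U(9,15), cl(S) = S if |S| < 9, else cl(S) = E.
Since 8 < 9, cl(A union B) = A union B.
|cl(A union B)| = 8.

8


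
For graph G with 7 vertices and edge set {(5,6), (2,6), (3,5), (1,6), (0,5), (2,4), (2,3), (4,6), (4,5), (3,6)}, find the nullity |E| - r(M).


Cycle rank (nullity) = |E| - r(M) = |E| - (|V| - c).
|E| = 10, |V| = 7, c = 1.
Nullity = 10 - (7 - 1) = 10 - 6 = 4.

4


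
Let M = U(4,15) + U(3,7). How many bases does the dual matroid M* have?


(M1+M2)* = M1* + M2*.
M1* = U(11,15), bases: C(15,11) = 1365.
M2* = U(4,7), bases: C(7,4) = 35.
|B(M*)| = 1365 * 35 = 47775.

47775


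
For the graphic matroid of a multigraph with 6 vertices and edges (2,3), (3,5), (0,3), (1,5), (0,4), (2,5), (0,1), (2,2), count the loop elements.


In a graphic matroid, a loop is a self-loop edge (u,u) with rank 0.
Examining all 8 edges for self-loops...
Self-loops found: (2,2)
Number of loops = 1.

1


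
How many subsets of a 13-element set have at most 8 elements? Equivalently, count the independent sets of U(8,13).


Independent sets of U(8,13) are all subsets of size <= 8.
Count = C(13,0) + C(13,1) + C(13,2) + C(13,3) + C(13,4) + C(13,5) + C(13,6) + C(13,7) + C(13,8)
     = 1 + 13 + 78 + 286 + 715 + 1287 + 1716 + 1716 + 1287
     = 7099.

7099


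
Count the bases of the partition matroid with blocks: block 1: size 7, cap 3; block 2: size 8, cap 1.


A basis picks exactly ci elements from block i.
Number of bases = product of C(|Si|, ci).
= C(7,3) * C(8,1)
= 35 * 8
= 280.

280


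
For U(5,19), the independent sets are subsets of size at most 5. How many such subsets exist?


Independent sets of U(5,19) are all subsets of size <= 5.
Count = C(19,0) + C(19,1) + C(19,2) + C(19,3) + C(19,4) + C(19,5)
     = 1 + 19 + 171 + 969 + 3876 + 11628
     = 16664.

16664


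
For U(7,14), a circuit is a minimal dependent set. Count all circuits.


In U(7,14), circuits are the (8)-element subsets.
Any set of 8 elements is dependent, and removing any one element gives
an independent set of size 7, so it is a minimal dependent set.
Number of circuits = (14 choose 8) = 3003.

3003


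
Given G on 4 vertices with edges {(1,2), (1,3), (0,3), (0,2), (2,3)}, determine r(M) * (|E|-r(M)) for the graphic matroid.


r(M) = |V| - c = 4 - 1 = 3.
nullity = |E| - r(M) = 5 - 3 = 2.
Product = 3 * 2 = 6.

6


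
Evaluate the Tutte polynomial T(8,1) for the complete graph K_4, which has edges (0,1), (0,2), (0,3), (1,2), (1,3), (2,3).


T(K_4; x,y) = x^3 + 3x^2 + 4xy + 2x + y^3 + 3y^2 + 2y.
Substituting x=8, y=1:
= 512 + 192 + 32 + 16 + 1 + 3 + 2
= 758.

758


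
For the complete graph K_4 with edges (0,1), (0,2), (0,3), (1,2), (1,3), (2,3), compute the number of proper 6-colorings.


P(K_4, k) = k(k-1)(k-2)...(k-3).
P(6) = (6) * (5) * (4) * (3) = 360.

360


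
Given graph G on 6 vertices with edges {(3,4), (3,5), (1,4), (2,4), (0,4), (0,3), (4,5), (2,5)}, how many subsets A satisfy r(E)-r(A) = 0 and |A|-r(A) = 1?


R(x,y) = sum over A in 2^E of x^(r(E)-r(A)) * y^(|A|-r(A)).
G has 6 vertices, 8 edges. r(E) = 5.
Enumerate all 2^8 = 256 subsets.
Count subsets with r(E)-r(A)=0 and |A|-r(A)=1: 19.

19


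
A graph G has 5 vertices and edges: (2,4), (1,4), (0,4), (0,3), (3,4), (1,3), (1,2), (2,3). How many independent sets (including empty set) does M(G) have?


An independent set in a graphic matroid is an acyclic edge subset.
G has 5 vertices and 8 edges.
Enumerate all 2^8 = 256 subsets, checking for acyclicity.
Total independent sets = 128.

128


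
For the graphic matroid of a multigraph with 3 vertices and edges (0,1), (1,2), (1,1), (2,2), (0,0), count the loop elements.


In a graphic matroid, a loop is a self-loop edge (u,u) with rank 0.
Examining all 5 edges for self-loops...
Self-loops found: (1,1), (2,2), (0,0)
Number of loops = 3.

3


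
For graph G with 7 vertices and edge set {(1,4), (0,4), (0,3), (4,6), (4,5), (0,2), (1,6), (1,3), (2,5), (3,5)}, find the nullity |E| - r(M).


Cycle rank (nullity) = |E| - r(M) = |E| - (|V| - c).
|E| = 10, |V| = 7, c = 1.
Nullity = 10 - (7 - 1) = 10 - 6 = 4.

4


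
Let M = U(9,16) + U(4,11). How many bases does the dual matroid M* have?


(M1+M2)* = M1* + M2*.
M1* = U(7,16), bases: C(16,7) = 11440.
M2* = U(7,11), bases: C(11,7) = 330.
|B(M*)| = 11440 * 330 = 3775200.

3775200


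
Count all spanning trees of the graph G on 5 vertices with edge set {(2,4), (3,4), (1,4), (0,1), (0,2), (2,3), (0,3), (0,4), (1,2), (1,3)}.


By Kirchhoff's matrix tree theorem, the number of spanning trees equals
the determinant of any cofactor of the Laplacian matrix L.
G has 5 vertices and 10 edges.
Computing the (4 x 4) cofactor determinant gives 125.

125


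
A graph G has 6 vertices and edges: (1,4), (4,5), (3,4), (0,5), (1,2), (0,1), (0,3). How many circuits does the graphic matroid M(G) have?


A circuit in a graphic matroid = edge set of a simple cycle.
G has 6 vertices and 7 edges.
Enumerating all minimal edge subsets forming cycles...
Total circuits found: 3.

3


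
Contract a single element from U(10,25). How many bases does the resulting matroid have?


Contracting e from U(10,25) gives U(9,24).
Bases of U(9,24) = (24 choose 9) = 1307504.

1307504


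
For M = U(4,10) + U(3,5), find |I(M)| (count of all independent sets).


For a direct sum, |I(M1+M2)| = |I(M1)| * |I(M2)|.
|I(U(4,10))| = sum C(10,k) for k=0..4 = 386.
|I(U(3,5))| = sum C(5,k) for k=0..3 = 26.
Total = 386 * 26 = 10036.

10036


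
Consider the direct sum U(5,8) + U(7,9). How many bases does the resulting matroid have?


Bases of a direct sum M1 + M2: |B| = |B(M1)| * |B(M2)|.
|B(U(5,8))| = C(8,5) = 56.
|B(U(7,9))| = C(9,7) = 36.
Total bases = 56 * 36 = 2016.

2016


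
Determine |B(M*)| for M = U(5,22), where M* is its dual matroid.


The dual of U(r,n) is U(n-r, n) = U(17,22).
Bases of U(17,22) are all (17)-element subsets.
|B(M*)| = C(22,17) = 26334.

26334


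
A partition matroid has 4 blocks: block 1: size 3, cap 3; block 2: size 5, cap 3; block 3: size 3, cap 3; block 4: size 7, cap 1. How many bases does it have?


A basis picks exactly ci elements from block i.
Number of bases = product of C(|Si|, ci).
= C(3,3) * C(5,3) * C(3,3) * C(7,1)
= 1 * 10 * 1 * 7
= 70.

70


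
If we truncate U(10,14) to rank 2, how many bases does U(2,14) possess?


Truncating U(10,14) to rank 2 gives U(2,14).
Bases of U(2,14) are all 2-element subsets of 14 elements.
Number of bases = (14 choose 2) = 91.

91


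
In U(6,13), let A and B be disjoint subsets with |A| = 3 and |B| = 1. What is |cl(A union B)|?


|A union B| = 3 + 1 = 4 (disjoint).
In U(6,13), cl(S) = S if |S| < 6, else cl(S) = E.
Since 4 < 6, cl(A union B) = A union B.
|cl(A union B)| = 4.

4


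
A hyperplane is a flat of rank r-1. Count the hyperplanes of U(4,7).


Hyperplanes of U(4,7) are flats of rank 3.
In a uniform matroid, these are exactly the (3)-element subsets.
Count = C(7,3) = 7! / (3! * 4!) = 35.

35


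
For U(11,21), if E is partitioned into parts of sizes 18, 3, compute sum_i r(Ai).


r(Ai) = min(|Ai|, 11) for each part.
Sum = min(18,11) + min(3,11)
    = 11 + 3
    = 14.

14


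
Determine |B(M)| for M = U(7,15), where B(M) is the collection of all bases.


Bases of U(7,15) are all 7-element subsets of the 15-element ground set.
Number of bases = C(15,7).
C(15,7) = 15! / (7! * 8!) = 6435.

6435


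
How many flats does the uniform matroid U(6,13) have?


Flats of U(6,13): every subset of size < 6 is a flat, plus E itself.
Count = C(13,0) + C(13,1) + C(13,2) + C(13,3) + C(13,4) + C(13,5) + 1
     = 1 + 13 + 78 + 286 + 715 + 1287 + 1
     = 2381.

2381
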